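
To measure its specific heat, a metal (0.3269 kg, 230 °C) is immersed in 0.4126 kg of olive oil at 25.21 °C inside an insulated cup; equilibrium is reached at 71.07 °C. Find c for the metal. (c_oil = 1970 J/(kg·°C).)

Conservation of energy gives ΣQ = 0:
0.3269×c×(71.07 − 230) + 0.4126×1970×(71.07 − 25.21) = 0
-51.95 c = -37276
c = -37276/-51.95 ≈ 717.5 J/(kg·°C)

c ≈ 717 J/(kg·°C)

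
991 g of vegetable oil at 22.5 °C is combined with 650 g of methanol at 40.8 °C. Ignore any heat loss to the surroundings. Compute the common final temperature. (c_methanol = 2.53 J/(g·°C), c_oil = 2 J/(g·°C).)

Conservation of energy gives ΣQ = 0:
650*2.53*(T − 40.8) + 991*2*(T − 22.5) = 0
1644.5(T − 40.8) + 1982(T − 22.5) = 0
3626.5 T = 111691
T = 111691 / 3626.5 = 30.8 °C

T_f ≈ 30.8 °C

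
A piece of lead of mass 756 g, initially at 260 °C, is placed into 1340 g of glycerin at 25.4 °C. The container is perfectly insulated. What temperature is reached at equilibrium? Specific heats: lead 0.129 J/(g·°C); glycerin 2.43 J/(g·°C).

Net heat exchanged in the isolated system is zero:
756·0.129·(T − 260) + 1340·2.43·(T − 25.4) = 0
3353.7 T = 108064
T = 108064/3353.7 ≈ 32.22 °C

T_f ≈ 32.2 °C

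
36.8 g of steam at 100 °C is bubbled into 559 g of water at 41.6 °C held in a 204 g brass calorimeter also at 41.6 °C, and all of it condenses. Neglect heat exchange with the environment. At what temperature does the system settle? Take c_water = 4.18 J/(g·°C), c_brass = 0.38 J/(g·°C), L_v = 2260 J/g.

T_f ≈ 77.5 °C

Energy balance with sensible and latent terms:
latent heat released on condensation: 36.8·2260 = 83168
  condensed water 100 °C→T: 153.82(T − 100)
  original water: 2336.6(T − 41.6)
  brass cup: 204·0.38·(T − 41.6) = 77.52(T − 41.6)
2568 T = 83168 + 15382 + 100428 = 198979
T ≈ 77.48 °C, under the boiling point, so the assumption holds.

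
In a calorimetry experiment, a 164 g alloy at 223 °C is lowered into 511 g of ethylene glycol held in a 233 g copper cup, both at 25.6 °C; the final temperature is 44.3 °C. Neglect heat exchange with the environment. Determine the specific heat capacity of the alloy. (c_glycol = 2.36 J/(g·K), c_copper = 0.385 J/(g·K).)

c ≈ 0.827 J/(g·K)

Heat gained plus heat lost sum to zero:
164×c×(44.3 − 223) + 511×2.36×(44.3 − 25.6) + 233×0.385×(44.3 − 25.6) = 0
-29307 c = -24229
c = -24229/-29307 ≈ 0.8267 J/(g·K)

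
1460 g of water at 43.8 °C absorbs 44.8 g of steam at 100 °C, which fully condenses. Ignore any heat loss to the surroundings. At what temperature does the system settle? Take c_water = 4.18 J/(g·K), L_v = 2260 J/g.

Net heat exchanged in the isolated system is zero:
steam→water at 100 °C releases m L_v = 44.8×2260 = 101248
  condensate cools 100→T: 44.8×4.18×(T − 100) = 187.26(T − 100)
  water warms: 1460×4.18×(T − 43.8) = 6102.8(T − 43.8)
6290.1 T = 101248 + 18726 + 267303 = 387277
T ≈ 61.57 °C (< 100 °C, so full condensation is consistent).

T_f ≈ 61.6 °C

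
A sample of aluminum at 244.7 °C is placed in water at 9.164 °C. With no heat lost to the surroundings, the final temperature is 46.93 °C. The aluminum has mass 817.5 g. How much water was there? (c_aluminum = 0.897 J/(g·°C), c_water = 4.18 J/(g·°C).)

Taking heat into each body as positive, Σ m c ΔT = 0:
817.5·0.897·(46.93 − 244.7) + m·4.18·(46.93 − 9.164) = 0
157.86 m = 145024
m = 145024/157.86 ≈ 918.7 g

m ≈ 919 g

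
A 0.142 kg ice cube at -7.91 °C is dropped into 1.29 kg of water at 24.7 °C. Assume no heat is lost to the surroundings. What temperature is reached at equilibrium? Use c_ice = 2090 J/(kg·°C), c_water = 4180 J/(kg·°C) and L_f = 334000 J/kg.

Let T be the final temperature. ΣQ_i = 0:
ice -7.91→0 °C: 0.142·2090·7.91 = 2347.5
  latent heat to melt: 0.142·334000 = 47428
  meltwater 0→T: 0.142·4180·T = 593.56 T
  water cools: 1.29·4180·(T − 24.7) = 5392.2(T − 24.7)
5985.8 T = 133187 − 49776 = 83412
T ≈ 13.94 °C — above 0 °C, consistent with complete melting.

T_f ≈ 13.9 °C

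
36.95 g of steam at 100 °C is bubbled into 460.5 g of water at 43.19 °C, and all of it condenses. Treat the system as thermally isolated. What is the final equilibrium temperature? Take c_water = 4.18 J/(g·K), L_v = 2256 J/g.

T_f ≈ 87.5 °C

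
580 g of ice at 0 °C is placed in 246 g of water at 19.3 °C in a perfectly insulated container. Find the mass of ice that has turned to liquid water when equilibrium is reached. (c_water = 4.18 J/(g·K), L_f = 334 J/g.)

m_melted ≈ 59.4 g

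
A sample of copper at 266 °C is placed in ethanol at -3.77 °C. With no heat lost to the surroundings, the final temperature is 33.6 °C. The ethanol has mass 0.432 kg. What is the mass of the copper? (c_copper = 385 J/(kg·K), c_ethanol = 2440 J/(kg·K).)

m ≈ 0.44 kg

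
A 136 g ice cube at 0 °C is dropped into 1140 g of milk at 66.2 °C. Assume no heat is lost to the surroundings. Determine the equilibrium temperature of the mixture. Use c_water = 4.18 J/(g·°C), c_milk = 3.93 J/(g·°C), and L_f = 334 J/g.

T_f ≈ 49.7 °C

Conservation of energy gives ΣQ = 0:
melt ice: 136·334 = 45424
  meltwater 0→T: 136·4.18·T = 568.48 T
  milk: 4480.2(T − 66.2)
5048.7 T = 296589 − 45424 = 251165
T ≈ 49.75 °C — above 0 °C, consistent with complete melting.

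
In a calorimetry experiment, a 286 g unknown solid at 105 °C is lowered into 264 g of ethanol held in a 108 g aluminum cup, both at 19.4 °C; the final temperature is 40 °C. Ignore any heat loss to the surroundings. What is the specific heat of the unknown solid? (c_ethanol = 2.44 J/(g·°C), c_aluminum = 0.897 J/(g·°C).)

c ≈ 0.821 J/(g·°C)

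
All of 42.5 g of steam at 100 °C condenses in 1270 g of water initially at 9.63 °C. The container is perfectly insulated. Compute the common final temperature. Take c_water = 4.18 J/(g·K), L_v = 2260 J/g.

Let T be the final temperature. ΣQ_i = 0:
steam→water at 100 °C releases m L_v = 42.5×2260 = 96050
  condensed water 100 °C→T: 177.65(T − 100)
  original water: 5308.6(T − 9.63)
5486.2 T = 96050 + 17765 + 51122 = 164937
T ≈ 30.06 °C — below 100 °C, confirming all the steam condensed.

T_f ≈ 30.1 °C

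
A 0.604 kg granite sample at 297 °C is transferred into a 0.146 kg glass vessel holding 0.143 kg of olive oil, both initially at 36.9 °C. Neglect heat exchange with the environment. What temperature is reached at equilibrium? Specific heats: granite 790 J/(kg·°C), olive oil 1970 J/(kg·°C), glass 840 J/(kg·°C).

T_f ≈ 177.7 °C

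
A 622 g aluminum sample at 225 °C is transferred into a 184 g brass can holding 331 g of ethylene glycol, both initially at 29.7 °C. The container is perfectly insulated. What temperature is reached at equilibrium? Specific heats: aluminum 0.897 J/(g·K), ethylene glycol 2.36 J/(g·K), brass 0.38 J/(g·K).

Energy conservation, ΣQ = 0:
622·0.897·(T − 225) + 331·2.36·(T − 29.7) + 184·0.38·(T − 29.7) = 0
(557.93 + 781.16 + 69.92) T = 557.93·225 + 781.16·29.7 + 69.92·29.7
T = 150812 / 1409 = 107 °C

T_f ≈ 107.0 °C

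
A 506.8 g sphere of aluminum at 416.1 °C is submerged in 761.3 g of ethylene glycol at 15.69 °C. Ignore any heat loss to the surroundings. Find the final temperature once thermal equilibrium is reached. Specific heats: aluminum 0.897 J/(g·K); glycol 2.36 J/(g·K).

T_f ≈ 96.5 °C

Set heat shed by the hot body equal to heat absorbed by the cold body:
506.8·0.897·(416.1 − T) = 761.3·2.36·(T − 15.69)
454.6(416.1 − T) = 1796.7(T − 15.69)
2251.3 T = 217349  ⇒  T ≈ 96.54 °C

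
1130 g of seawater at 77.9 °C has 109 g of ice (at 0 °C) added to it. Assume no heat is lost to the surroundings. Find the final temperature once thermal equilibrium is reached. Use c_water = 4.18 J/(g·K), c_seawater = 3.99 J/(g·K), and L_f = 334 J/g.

Taking heat into each body as positive, Σ m c ΔT = 0:
latent heat to melt: 109×334 = 36406
  meltwater 0→T: 109×4.18×T = 455.62 T
  seawater cools: 1130×3.99×(T − 77.9) = 4508.7(T − 77.9)
4964.3 T = 351228 − 36406 = 314822
T ≈ 63.42 °C (positive, so assuming full melt was valid).

T_f ≈ 63.4 °C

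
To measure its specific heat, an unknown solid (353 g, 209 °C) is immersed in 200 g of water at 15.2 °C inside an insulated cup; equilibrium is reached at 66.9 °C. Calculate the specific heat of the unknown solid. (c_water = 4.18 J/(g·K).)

Heat gained plus heat lost sum to zero:
353×c×(66.9 − 209) + 200×4.18×(66.9 − 15.2) = 0
-50161 c = -43221
c = -43221/-50161 ≈ 0.8616 J/(g·K)

c ≈ 0.862 J/(g·K)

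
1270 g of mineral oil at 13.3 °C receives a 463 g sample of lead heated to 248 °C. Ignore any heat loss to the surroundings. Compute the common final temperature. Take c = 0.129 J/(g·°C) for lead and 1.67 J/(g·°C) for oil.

T_f ≈ 19.7 °C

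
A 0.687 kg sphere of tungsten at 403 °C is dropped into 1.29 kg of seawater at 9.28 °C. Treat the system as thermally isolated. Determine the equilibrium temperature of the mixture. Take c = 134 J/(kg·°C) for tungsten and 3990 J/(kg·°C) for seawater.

Net heat exchanged in the isolated system is zero:
0.687·134·(T − 403) + 1.29·3990·(T − 9.28) = 0
92.06(T − 403) + 5147.1(T − 9.28) = 0
(92.06 + 5147.1) T = 92.06·403 + 5147.1·9.28
T = 84864/5239.2 ≈ 16.20 °C

T_f ≈ 16.2 °C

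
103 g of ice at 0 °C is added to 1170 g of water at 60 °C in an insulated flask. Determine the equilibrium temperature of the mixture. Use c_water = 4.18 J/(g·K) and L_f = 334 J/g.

Taking heat into each body as positive, Σ m c ΔT = 0:
latent heat to melt: 103×334 = 34402; warm the meltwater: 430.54 T; water: 4890.6(T − 60)
5321.1 T = 293436 − 34402 = 259034
T ≈ 48.68 °C (positive, so assuming full melt was valid).

T_f ≈ 48.7 °C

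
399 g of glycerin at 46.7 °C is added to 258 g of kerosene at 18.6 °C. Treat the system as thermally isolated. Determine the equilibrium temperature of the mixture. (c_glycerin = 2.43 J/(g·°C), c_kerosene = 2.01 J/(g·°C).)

T_f ≈ 36.9 °C

Heat gained plus heat lost sum to zero:
399·2.43·(T − 46.7) + 258·2.01·(T − 18.6) = 0
(969.57 + 518.58) T = 969.57·46.7 + 518.58·18.6
T = 54925/1488.2 ≈ 36.91 °C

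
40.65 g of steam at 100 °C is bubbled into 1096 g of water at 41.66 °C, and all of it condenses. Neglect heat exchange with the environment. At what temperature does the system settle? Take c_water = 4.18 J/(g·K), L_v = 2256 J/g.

T_f ≈ 63.0 °C

Let T be the final temperature. ΣQ_i = 0:
condense steam: −40.65·2256 = −91706; condensed water 100 °C→T: 169.92(T − 100); original water: 4581.3(T − 41.66)
4751.2 T = 91706 + 16992 + 190856 = 299554
T ≈ 63.05 °C (< 100 °C, so full condensation is consistent).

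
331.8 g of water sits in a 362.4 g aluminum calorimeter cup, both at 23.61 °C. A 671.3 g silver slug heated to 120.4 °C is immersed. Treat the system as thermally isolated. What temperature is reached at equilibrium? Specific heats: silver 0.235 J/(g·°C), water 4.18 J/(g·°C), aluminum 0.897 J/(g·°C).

T_f = Σ m_i c_i T_i / Σ m_i c_i:
T_f = (157.76*120.4 + 1386.9*23.61 + 325.07*23.61) / (157.76 + 1386.9 + 325.07)
    = 59414 / 1869.8 ≈ 31.78 °C

T_f ≈ 31.8 °C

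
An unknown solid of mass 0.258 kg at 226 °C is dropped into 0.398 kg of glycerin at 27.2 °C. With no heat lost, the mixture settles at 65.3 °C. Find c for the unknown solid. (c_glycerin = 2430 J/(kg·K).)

c ≈ 889 J/(kg·K)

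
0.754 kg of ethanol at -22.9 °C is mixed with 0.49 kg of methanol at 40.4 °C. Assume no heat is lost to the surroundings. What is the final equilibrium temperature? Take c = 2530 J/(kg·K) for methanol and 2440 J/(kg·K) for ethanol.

T_f ≈ 2.6 °C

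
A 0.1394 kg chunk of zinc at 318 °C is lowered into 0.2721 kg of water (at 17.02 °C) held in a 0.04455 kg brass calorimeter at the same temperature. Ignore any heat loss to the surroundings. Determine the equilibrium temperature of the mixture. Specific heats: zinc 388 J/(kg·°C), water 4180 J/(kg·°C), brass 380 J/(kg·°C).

Energy conservation, ΣQ = 0:
0.1394*388*(T − 318) + 0.2721*4180*(T − 17.02) + 0.04455*380*(T − 17.02) = 0
54.09(T − 318) + 1137.4(T − 17.02) + 16.93(T − 17.02) = 0
(54.09 + 1137.4 + 16.93) T = 54.09*318 + 1137.4*17.02 + 16.93*17.02
T = 36846 / 1208.4 = 30.5 °C

T_f ≈ 30.5 °C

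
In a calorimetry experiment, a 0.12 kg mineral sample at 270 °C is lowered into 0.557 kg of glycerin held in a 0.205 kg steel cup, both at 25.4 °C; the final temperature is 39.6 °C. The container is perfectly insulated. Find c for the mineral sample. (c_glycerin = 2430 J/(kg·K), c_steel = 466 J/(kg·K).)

Heat gained plus heat lost sum to zero:
0.12×c×(39.6 − 270) + 0.557×2430×(39.6 − 25.4) + 0.205×466×(39.6 − 25.4) = 0
-27.65 c = -20576
c = -20576/-27.65 ≈ 744.2 J/(kg·K)

c ≈ 744 J/(kg·K)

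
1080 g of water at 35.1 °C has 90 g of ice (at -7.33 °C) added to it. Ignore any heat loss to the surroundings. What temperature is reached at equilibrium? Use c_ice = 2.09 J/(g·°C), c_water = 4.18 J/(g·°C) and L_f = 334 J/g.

Energy conservation, ΣQ = 0:
ice -7.33→0 °C: 90×2.09×7.33 = 1378.8; fusion: m_ice L_f = 90×334 = 30060; warm the meltwater: 376.2 T; water: 4514.4(T − 35.1)
4890.6 T = 158455 − 31439 = 127017
T ≈ 25.97 °C — above 0 °C, consistent with complete melting.

T_f ≈ 26.0 °C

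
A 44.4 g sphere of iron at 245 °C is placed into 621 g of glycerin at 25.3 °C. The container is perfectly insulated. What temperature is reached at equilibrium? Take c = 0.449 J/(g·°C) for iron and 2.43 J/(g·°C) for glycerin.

T_f ≈ 28.2 °C

Heat gained plus heat lost sum to zero:
44.4·0.449·(T − 245) + 621·2.43·(T − 25.3) = 0
1529 T = 43063
T = 43063 / 1529 = 28.2 °C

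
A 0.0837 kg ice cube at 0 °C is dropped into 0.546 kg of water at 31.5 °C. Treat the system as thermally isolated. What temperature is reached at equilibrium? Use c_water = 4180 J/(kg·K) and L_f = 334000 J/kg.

T_f ≈ 16.7 °C

Net heat exchanged in the isolated system is zero:
fusion: m_ice L_f = 0.0837×334000 = 27956; warm the meltwater: 349.87 T; water cools: 0.546×4180×(T − 31.5) = 2282.3(T − 31.5)
2632.1 T = 71892 − 27956 = 43936
T ≈ 16.69 °C — above 0 °C, consistent with complete melting.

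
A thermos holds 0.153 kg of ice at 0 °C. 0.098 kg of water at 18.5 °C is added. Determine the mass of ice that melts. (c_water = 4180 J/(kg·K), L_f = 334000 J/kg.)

Water can give up m c ΔT = 0.098×4180×18.5 = 7578.3 J before reaching 0 °C.
Melting all 0.153 kg of ice would need 0.153×334000 = 51102 J.
Since 7578.3 < 51102 J, not all the ice melts; equilibrium is at 0 °C.
m_melt = 7578.3 / L_f = 0.02269 kg.

m_melted ≈ 0.0227 kg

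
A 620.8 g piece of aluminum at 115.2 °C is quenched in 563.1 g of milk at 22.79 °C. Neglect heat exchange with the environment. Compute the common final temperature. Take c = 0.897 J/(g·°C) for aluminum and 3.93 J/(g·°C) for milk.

T_f ≈ 41.4 °C

T_f = Σ m_i c_i T_i / Σ m_i c_i:
T_f = (556.86·115.2 + 2213·22.79) / (556.86 + 2213)
    = 114584 / 2769.8 ≈ 41.37 °C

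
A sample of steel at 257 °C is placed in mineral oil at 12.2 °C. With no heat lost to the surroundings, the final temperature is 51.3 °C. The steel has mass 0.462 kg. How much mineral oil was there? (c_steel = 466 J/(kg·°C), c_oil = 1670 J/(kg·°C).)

Energy conservation, ΣQ = 0:
0.462·466·(51.3 − 257) + m·1670·(51.3 − 12.2) = 0
65297 m = 44286
m = 44286/65297 ≈ 0.6782 kg

m ≈ 0.678 kg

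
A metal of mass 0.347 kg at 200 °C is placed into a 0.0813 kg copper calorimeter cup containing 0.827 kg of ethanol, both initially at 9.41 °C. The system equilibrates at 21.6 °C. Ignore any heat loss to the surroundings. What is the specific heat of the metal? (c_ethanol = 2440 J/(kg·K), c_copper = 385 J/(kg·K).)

c ≈ 404 J/(kg·K)

Heat gained plus heat lost sum to zero:
0.347·c·(21.6 − 200) + 0.827·2440·(21.6 − 9.41) + 0.0813·385·(21.6 − 9.41) = 0
-61.9 c = -24980
c = -24980/-61.9 ≈ 403.5 J/(kg·K)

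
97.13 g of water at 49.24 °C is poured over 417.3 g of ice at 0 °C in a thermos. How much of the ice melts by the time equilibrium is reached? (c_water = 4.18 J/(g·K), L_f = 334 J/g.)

m_melted ≈ 59.9 g

Heat available from the water dropping to 0 °C: 97.13·4.18·49.24 = 19992 J.
Fully melting the ice requires m_ice L_f = 417.3·334 = 139378 J.
Since 19992 < 139378 J, not all the ice melts; equilibrium is at 0 °C.
m_melted·334 = 19992  ⇒  m_melted ≈ 59.86 g.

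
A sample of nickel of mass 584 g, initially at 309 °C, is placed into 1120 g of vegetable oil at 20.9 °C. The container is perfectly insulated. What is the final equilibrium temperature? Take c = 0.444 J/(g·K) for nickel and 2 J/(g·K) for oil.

T_f ≈ 50.8 °C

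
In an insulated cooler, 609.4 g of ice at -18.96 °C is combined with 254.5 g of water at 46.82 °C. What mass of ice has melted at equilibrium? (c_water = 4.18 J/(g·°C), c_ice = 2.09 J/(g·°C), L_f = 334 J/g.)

Water can give up m c ΔT = 254.5×4.18×46.82 = 49808 J before reaching 0 °C.
Warming the ice to 0 °C takes 609.4×2.09×18.96 = 24148 J, leaving 25659 J for melting.
Melting all 609.4 g of ice would need 609.4×334 = 203540 J.
25659 J < 203540 J, so only part of the ice melts and the system sits at 0 °C.
m_melted×334 = 25659  ⇒  m_melted ≈ 76.82 g.

m_melted ≈ 76.8 g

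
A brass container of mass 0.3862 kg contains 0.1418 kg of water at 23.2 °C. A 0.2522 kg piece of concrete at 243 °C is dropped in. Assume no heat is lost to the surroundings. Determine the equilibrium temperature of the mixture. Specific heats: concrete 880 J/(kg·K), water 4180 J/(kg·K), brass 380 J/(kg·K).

T_f ≈ 73.9 °C

Conservation of energy gives ΣQ = 0:
0.2522×880×(T − 243) + 0.1418×4180×(T − 23.2) + 0.3862×380×(T − 23.2) = 0
221.94(T − 243) + 592.72(T − 23.2) + 146.76(T − 23.2) = 0
(221.94 + 592.72 + 146.76) T = 221.94×243 + 592.72×23.2 + 146.76×23.2
T = 71086/961.42 ≈ 73.94 °C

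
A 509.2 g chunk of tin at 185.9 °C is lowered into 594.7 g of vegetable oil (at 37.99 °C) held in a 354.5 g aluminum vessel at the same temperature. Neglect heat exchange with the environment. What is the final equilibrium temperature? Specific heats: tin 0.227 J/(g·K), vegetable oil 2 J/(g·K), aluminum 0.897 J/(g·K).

T_f ≈ 48.5 °C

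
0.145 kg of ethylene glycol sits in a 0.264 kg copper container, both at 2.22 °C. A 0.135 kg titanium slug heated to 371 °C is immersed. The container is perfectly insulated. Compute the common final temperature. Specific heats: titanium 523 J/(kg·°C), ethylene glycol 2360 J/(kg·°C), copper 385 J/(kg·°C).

With ΣQ=0 the equilibrium temperature is the m·c-weighted mean:
T_f = (70.61*371 + 342.2*2.22 + 101.64*2.22) / (70.61 + 342.2 + 101.64)
    = 27180 / 514.44 ≈ 52.83 °C

T_f ≈ 52.8 °C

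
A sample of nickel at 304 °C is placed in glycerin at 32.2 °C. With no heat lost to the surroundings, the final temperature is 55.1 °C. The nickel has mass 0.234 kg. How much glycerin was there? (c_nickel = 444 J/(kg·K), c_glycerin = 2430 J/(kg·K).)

m ≈ 0.465 kg

Heat lost by the nickel = heat gained by the glycerin:
0.234·444·(304 − 55.1) = m·2430·(55.1 − 32.2)
55647 m = 25860  ⇒  m ≈ 0.4647 kg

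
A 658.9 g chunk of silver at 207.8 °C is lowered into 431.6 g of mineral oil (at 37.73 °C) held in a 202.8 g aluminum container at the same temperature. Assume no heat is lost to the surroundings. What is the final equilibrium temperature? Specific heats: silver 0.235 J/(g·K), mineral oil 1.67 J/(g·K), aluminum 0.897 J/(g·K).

T_f ≈ 62.6 °C

Heat gained plus heat lost sum to zero:
658.9×0.235×(T − 207.8) + 431.6×1.67×(T − 37.73) + 202.8×0.897×(T − 37.73) = 0
154.84(T − 207.8) + 720.77(T − 37.73) + 181.91(T − 37.73) = 0
(154.84 + 720.77 + 181.91) T = 154.84×207.8 + 720.77×37.73 + 181.91×37.73
T ≈ 62.63 °C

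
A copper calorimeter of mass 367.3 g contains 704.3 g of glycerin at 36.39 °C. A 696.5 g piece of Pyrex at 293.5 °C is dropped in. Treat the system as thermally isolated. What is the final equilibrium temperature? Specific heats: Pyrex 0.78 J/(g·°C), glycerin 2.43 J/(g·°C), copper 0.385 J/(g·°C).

T_f ≈ 94.7 °C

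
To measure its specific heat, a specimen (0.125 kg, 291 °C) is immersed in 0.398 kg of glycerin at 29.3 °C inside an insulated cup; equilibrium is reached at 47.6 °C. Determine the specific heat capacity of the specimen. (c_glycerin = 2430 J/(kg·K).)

c ≈ 582 J/(kg·K)

Taking heat into each body as positive, Σ m c ΔT = 0:
0.125×c×(47.6 − 291) + 0.398×2430×(47.6 − 29.3) = 0
-30.43 c = -17699
c = -17699/-30.43 ≈ 581.7 J/(kg·K)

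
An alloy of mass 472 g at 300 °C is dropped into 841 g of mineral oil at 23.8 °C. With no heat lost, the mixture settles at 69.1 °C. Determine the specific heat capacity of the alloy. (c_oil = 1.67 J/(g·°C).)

Net heat exchanged in the isolated system is zero:
472·c·(69.1 − 300) + 841·1.67·(69.1 − 23.8) = 0
-108985 c = -63622
c = -63622/-108985 ≈ 0.5838 J/(g·°C)

c ≈ 0.584 J/(g·°C)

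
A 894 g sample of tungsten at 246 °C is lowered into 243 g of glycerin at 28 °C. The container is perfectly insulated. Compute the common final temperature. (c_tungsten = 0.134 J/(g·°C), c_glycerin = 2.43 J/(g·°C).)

T_f ≈ 64.8 °C

Heat lost by the tungsten equals heat gained by the glycerin:
894·0.134·(246 − T) = 243·2.43·(T − 28)
119.8(246 − T) = 590.49(T − 28)
710.29 T = 46004  ⇒  T ≈ 64.77 °C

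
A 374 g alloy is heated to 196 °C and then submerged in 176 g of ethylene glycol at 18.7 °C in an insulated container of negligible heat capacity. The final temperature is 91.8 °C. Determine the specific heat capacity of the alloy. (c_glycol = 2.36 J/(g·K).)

c ≈ 0.779 J/(g·K)

Heat lost by the alloy = heat gained by the glycol:
374×c×(196 − 91.8) = 176×2.36×(91.8 − 18.7)
38971 c = 30363  ⇒  c ≈ 0.7791 J/(g·K)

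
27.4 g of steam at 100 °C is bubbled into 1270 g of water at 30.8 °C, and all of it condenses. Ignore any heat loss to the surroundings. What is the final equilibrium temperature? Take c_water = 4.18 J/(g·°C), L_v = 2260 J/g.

Net heat exchanged in the isolated system is zero:
condense steam: −27.4×2260 = −61924; condensate cools 100→T: 27.4×4.18×(T − 100) = 114.53(T − 100); water warms: 1270×4.18×(T − 30.8) = 5308.6(T − 30.8)
5423.1 T = 61924 + 11453 + 163505 = 236882
T ≈ 43.68 °C — below 100 °C, confirming all the steam condensed.

T_f ≈ 43.7 °C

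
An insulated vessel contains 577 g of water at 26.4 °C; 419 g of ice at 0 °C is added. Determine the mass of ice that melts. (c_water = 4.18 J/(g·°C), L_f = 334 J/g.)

m_melted ≈ 191 g

Cooling the water to 0 °C releases 577·4.18·26.4 = 63673 J.
To melt every bit of ice: 419·334 = 139946 J.
Since 63673 < 139946 J, not all the ice melts; equilibrium is at 0 °C.
m_melt = 63673 / L_f = 190.6 g.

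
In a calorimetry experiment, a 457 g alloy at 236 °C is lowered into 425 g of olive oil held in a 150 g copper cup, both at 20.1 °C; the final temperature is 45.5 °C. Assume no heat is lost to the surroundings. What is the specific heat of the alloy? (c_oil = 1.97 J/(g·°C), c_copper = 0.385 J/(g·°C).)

c ≈ 0.261 J/(g·°C)

Let T be the final temperature. ΣQ_i = 0:
457·c·(45.5 − 236) + 425·1.97·(45.5 − 20.1) + 150·0.385·(45.5 − 20.1) = 0
-87058 c = -22733
c = -22733/-87058 ≈ 0.2611 J/(g·°C)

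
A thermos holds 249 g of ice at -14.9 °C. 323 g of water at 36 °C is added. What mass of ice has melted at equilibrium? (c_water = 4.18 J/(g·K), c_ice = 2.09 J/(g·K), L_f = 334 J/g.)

Heat available from the water dropping to 0 °C: 323·4.18·36 = 48605 J.
Warming the ice to 0 °C takes 249·2.09·14.9 = 7754.1 J, leaving 40851 J for melting.
Fully melting the ice requires m_ice L_f = 249·334 = 83166 J.
Since 40851 < 83166 J, not all the ice melts; equilibrium is at 0 °C.
Mass melted = 40851/334 ≈ 122.3 g.

m_melted ≈ 122 g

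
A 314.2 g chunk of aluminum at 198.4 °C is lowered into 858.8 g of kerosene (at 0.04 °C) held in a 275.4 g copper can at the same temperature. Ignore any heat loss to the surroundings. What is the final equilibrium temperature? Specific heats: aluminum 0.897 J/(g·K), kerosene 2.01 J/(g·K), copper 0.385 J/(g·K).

T_f ≈ 26.5 °C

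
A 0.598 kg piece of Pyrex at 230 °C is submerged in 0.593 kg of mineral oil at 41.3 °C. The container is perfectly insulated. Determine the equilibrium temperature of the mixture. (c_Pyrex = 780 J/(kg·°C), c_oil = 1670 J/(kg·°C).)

T_f ≈ 101.7 °C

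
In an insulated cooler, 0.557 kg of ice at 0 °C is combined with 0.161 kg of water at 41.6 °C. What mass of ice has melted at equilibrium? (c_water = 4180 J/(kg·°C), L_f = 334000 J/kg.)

m_melted ≈ 0.0838 kg

Water can give up m c ΔT = 0.161×4180×41.6 = 27996 J before reaching 0 °C.
Fully melting the ice requires m_ice L_f = 0.557×334000 = 186038 J.
Since 27996 < 186038 J, not all the ice melts; equilibrium is at 0 °C.
m_melted×334000 = 27996  ⇒  m_melted ≈ 0.08382 kg.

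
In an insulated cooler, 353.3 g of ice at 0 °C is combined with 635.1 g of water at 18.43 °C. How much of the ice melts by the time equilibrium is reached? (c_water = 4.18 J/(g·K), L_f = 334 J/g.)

m_melted ≈ 146 g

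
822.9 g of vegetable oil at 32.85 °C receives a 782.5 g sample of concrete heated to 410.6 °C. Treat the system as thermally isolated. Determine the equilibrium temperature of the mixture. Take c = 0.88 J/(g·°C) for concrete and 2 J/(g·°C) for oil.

T_f ≈ 144.3 °C

T_f = Σ m_i c_i T_i / Σ m_i c_i:
T_f = (688.6×410.6 + 1645.8×32.85) / (688.6 + 1645.8)
    = 336804 / 2334.4 ≈ 144.28 °C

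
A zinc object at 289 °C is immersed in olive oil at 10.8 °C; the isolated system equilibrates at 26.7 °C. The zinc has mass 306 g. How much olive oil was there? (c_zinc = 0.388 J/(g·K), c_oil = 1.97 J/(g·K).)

Conservation of energy gives ΣQ = 0:
306·0.388·(26.7 − 289) + m·1.97·(26.7 − 10.8) = 0
31.32 m = 31142
m = 31142/31.32 ≈ 994.2 g

m ≈ 994 g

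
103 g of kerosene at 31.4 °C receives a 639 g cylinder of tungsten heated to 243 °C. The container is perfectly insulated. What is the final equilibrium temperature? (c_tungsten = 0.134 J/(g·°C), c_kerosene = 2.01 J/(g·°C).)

T_f ≈ 93.3 °C

T_f = Σ m_i c_i T_i / Σ m_i c_i:
T_f = (85.63·243 + 207.03·31.4) / (85.63 + 207.03)
    = 27308 / 292.66 ≈ 93.31 °C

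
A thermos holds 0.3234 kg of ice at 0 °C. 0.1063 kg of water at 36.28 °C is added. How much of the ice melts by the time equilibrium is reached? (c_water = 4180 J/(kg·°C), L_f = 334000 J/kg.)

m_melted ≈ 0.0483 kg

Water can give up m c ΔT = 0.1063×4180×36.28 = 16120 J before reaching 0 °C.
Fully melting the ice requires m_ice L_f = 0.3234×334000 = 108016 J.
Since 16120 < 108016 J, not all the ice melts; equilibrium is at 0 °C.
m_melt = 16120 / L_f = 0.04826 kg.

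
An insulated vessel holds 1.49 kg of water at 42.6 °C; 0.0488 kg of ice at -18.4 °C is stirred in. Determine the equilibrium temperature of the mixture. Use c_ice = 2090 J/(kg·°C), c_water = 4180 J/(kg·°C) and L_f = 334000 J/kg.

T_f ≈ 38.4 °C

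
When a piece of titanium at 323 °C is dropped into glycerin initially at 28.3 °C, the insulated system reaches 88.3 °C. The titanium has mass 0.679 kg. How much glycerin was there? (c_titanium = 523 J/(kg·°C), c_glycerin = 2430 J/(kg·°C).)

m ≈ 0.572 kg

|Q_titanium| = |Q_glycerin|:
0.679·523·(323 − 88.3) = m·2430·(88.3 − 28.3)
145800 m = 83346  ⇒  m ≈ 0.5716 kg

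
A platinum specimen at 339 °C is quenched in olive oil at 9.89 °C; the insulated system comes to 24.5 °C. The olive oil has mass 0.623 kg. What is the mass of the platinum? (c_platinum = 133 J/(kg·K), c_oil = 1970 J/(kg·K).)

m ≈ 0.429 kg

Heat lost by the platinum = heat gained by the oil:
m·133·(339 − 24.5) = 0.623·1970·(24.5 − 9.89)
41828 m = 17931  ⇒  m ≈ 0.4287 kg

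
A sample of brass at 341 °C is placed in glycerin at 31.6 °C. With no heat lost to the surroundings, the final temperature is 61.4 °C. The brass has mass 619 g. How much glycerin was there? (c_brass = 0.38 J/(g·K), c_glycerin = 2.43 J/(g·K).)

m ≈ 908 g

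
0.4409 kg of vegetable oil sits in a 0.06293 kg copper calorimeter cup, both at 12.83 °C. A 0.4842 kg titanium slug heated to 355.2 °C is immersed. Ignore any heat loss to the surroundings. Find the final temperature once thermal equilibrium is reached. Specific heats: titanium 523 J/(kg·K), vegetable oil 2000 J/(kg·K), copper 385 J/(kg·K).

Net heat exchanged in the isolated system is zero:
0.4842·523·(T − 355.2) + 0.4409·2000·(T − 12.83) + 0.06293·385·(T − 12.83) = 0
253.24(T − 355.2) + 881.8(T − 12.83) + 24.23(T − 12.83) = 0
1159.3 T = 101574
T = 101574 / 1159.3 = 87.6 °C

T_f ≈ 87.6 °C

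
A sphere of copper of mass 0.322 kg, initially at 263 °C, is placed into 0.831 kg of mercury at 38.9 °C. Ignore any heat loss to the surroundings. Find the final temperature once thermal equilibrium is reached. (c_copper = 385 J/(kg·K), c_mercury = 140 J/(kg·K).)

T_f ≈ 154.5 °C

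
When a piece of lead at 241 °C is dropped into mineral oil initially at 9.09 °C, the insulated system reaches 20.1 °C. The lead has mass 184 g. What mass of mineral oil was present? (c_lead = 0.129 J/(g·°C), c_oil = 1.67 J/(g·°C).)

Net heat exchanged in the isolated system is zero:
184·0.129·(20.1 − 241) + m·1.67·(20.1 − 9.09) = 0
18.39 m = 5243.3
m = 5243.3/18.39 ≈ 285.2 g

m ≈ 285 g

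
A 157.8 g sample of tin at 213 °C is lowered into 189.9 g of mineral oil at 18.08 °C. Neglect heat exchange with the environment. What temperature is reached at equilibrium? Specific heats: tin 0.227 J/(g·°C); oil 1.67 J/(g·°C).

T_f ≈ 37.9 °C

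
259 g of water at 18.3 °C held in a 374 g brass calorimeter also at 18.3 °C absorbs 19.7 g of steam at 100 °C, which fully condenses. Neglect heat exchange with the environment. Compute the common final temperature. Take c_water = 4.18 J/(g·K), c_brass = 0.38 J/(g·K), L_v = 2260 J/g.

Let T be the final temperature. ΣQ_i = 0:
latent heat released on condensation: 19.7×2260 = 44522
  condensate cools 100→T: 19.7×4.18×(T − 100) = 82.35(T − 100)
  original water: 1082.6(T − 18.3)
  cup: 142.12(T − 18.3)
1307.1 T = 44522 + 8234.6 + 22413 = 75169
T ≈ 57.51 °C — below 100 °C, confirming all the steam condensed.

T_f ≈ 57.5 °C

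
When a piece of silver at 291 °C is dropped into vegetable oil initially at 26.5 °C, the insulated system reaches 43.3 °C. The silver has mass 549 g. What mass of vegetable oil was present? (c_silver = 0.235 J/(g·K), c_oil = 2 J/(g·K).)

m ≈ 951 g

Energy conservation, ΣQ = 0:
549·0.235·(43.3 − 291) + m·2·(43.3 − 26.5) = 0
33.6 m = 31957
m = 31957/33.6 ≈ 951.1 g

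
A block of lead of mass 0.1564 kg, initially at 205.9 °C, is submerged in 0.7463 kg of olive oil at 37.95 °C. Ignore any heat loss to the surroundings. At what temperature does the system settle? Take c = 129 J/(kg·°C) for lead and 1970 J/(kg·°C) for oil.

T_f ≈ 40.2 °C

T_f is the heat-capacity-weighted average of the initial temperatures:
T_f = (20.18×205.9 + 1470.2×37.95) / (20.18 + 1470.2)
    = 59949 / 1490.4 ≈ 40.22 °C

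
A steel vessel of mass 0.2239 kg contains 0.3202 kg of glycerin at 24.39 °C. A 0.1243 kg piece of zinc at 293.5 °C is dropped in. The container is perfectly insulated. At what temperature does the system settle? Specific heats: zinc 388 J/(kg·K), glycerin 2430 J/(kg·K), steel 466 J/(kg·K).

T_f ≈ 38.3 °C

T_f is the heat-capacity-weighted average of the initial temperatures:
T_f = (48.23*293.5 + 778.09*24.39 + 104.34*24.39) / (48.23 + 778.09 + 104.34)
    = 35677 / 930.65 ≈ 38.34 °C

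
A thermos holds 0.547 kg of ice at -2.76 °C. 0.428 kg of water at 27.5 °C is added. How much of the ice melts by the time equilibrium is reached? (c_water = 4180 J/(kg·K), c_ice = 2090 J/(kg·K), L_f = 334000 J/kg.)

Heat available from the water dropping to 0 °C: 0.428·4180·27.5 = 49199 J.
Of that, 0.547·2090·2.76 = 3155.3 J goes to bring the ice to 0 °C, leaving 46043 J.
Melting all 0.547 kg of ice would need 0.547·334000 = 182698 J.
That's not enough to melt it all — equilibrium is at 0 °C with ice remaining.
m_melt = 46043 / L_f = 0.1379 kg.

m_melted ≈ 0.138 kg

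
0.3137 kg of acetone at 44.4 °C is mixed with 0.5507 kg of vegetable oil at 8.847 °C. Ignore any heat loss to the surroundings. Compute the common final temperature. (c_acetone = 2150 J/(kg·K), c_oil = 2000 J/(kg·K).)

Taking heat into each body as positive, Σ m c ΔT = 0:
0.3137×2150×(T − 44.4) + 0.5507×2000×(T − 8.847) = 0
(674.45 + 1101.4) T = 674.45×44.4 + 1101.4×8.847
T = 39690/1775.9 ≈ 22.35 °C

T_f ≈ 22.3 °C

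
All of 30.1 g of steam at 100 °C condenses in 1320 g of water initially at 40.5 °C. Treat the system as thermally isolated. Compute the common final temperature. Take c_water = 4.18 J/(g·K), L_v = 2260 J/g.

T_f ≈ 53.9 °C

Net heat exchanged in the isolated system is zero:
condense steam: −30.1·2260 = −68026; condensate cools 100→T: 30.1·4.18·(T − 100) = 125.82(T − 100); water warms: 1320·4.18·(T − 40.5) = 5517.6(T − 40.5)
5643.4 T = 68026 + 12582 + 223463 = 304071
T ≈ 53.88 °C, under the boiling point, so the assumption holds.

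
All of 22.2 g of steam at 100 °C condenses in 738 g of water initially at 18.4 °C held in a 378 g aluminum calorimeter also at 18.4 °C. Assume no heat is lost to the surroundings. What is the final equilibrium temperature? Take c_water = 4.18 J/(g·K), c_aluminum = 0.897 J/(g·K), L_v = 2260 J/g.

T_f ≈ 34.8 °C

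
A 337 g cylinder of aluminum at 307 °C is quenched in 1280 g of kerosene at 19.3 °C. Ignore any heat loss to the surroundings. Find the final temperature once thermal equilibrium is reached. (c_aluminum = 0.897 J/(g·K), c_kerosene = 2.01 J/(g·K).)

Setting the total heat transfer to zero:
337*0.897*(T − 307) + 1280*2.01*(T − 19.3) = 0
2875.1 T = 142458
T = 142458/2875.1 ≈ 49.55 °C

T_f ≈ 49.5 °C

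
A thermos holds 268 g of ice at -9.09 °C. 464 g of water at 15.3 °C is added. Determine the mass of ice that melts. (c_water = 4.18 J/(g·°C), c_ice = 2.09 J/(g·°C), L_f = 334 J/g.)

m_melted ≈ 73.6 g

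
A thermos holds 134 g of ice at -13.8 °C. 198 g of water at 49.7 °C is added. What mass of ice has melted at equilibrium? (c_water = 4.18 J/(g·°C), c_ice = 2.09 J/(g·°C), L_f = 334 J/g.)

Cooling the water to 0 °C releases 198×4.18×49.7 = 41134 J.
Of that, 134×2.09×13.8 = 3864.8 J goes to bring the ice to 0 °C, leaving 37269 J.
Fully melting the ice requires m_ice L_f = 134×334 = 44756 J.
That's not enough to melt it all — equilibrium is at 0 °C with ice remaining.
m_melted×334 = 37269  ⇒  m_melted ≈ 111.6 g.

m_melted ≈ 112 g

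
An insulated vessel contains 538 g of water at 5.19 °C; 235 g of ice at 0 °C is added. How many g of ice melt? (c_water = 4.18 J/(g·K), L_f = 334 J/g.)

Heat available from the water dropping to 0 °C: 538·4.18·5.19 = 11671 J.
To melt every bit of ice: 235·334 = 78490 J.
Since 11671 < 78490 J, not all the ice melts; equilibrium is at 0 °C.
m_melt = 11671 / L_f = 34.94 g.

m_melted ≈ 34.9 g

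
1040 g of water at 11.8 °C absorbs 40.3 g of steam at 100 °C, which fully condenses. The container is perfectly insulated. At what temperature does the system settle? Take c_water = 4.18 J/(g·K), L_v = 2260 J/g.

T_f ≈ 35.3 °C

Energy conservation, ΣQ = 0:
steam→water at 100 °C releases m L_v = 40.3·2260 = 91078
  condensed water 100 °C→T: 168.45(T − 100)
  original water: 4347.2(T − 11.8)
4515.7 T = 91078 + 16845 + 51297 = 159220
T ≈ 35.26 °C, under the boiling point, so the assumption holds.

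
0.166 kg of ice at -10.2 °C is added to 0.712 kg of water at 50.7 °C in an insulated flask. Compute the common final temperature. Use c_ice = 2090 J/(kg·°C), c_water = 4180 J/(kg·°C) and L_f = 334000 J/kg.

T_f ≈ 25.0 °C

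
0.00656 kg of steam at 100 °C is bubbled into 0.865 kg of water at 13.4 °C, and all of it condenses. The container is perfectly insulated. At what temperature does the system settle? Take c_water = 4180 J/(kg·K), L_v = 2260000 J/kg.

T_f ≈ 18.1 °C

Energy balance with sensible and latent terms:
steam→water at 100 °C releases m L_v = 0.00656×2260000 = 14826
  condensate cools 100→T: 0.00656×4180×(T − 100) = 27.42(T − 100)
  water warms: 0.865×4180×(T − 13.4) = 3615.7(T − 13.4)
3643.1 T = 14826 + 2742.1 + 48450 = 66018
T ≈ 18.12 °C (< 100 °C, so full condensation is consistent).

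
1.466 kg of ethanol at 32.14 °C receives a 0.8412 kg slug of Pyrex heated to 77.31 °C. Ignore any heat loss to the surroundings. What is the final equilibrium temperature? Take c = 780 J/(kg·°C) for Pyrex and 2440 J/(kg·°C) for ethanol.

Heat gained plus heat lost sum to zero:
0.8412*780*(T − 77.31) + 1.466*2440*(T − 32.14) = 0
(656.14 + 3577) T = 656.14*77.31 + 3577*32.14
T ≈ 39.14 °C

T_f ≈ 39.1 °C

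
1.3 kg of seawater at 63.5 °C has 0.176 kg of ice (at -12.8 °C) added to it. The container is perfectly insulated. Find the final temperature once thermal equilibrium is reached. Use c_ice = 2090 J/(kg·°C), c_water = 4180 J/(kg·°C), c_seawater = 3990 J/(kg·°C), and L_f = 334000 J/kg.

Setting the total heat transfer to zero:
warm ice to 0 °C: 0.176×2090×(0 − (-12.8)) = 4708.4
  fusion: m_ice L_f = 0.176×334000 = 58784
  warm the meltwater: 735.68 T
  seawater cools: 1.3×3990×(T − 63.5) = 5187(T − 63.5)
5922.7 T = 329374 − 63492 = 265882
T ≈ 44.89 °C (positive, so assuming full melt was valid).

T_f ≈ 44.9 °C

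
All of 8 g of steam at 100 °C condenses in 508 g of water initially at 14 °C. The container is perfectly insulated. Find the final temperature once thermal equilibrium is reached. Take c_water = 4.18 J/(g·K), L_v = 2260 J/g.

T_f ≈ 23.7 °C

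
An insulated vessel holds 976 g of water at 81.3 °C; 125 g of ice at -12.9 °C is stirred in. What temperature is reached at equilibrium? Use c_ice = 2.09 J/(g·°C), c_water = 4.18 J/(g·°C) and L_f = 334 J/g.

T_f ≈ 62.3 °C

Heat gained plus heat lost sum to zero:
warm ice to 0 °C: 125×2.09×(0 − (-12.9)) = 3370.1; latent heat to melt: 125×334 = 41750; warm the meltwater: 522.5 T; water cools: 976×4.18×(T − 81.3) = 4079.7(T − 81.3)
4602.2 T = 331678 − 45120 = 286558
T ≈ 62.27 °C. Since T > 0 °C, the all-ice-melts assumption holds.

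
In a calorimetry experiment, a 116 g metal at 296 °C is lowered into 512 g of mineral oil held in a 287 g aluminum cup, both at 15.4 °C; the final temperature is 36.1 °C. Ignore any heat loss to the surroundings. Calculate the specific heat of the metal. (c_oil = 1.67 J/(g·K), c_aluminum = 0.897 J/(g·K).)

Taking heat into each body as positive, Σ m c ΔT = 0:
116×c×(36.1 − 296) + 512×1.67×(36.1 − 15.4) + 287×0.897×(36.1 − 15.4) = 0
-30148 c = -23028
c = -23028/-30148 ≈ 0.7638 J/(g·K)

c ≈ 0.764 J/(g·K)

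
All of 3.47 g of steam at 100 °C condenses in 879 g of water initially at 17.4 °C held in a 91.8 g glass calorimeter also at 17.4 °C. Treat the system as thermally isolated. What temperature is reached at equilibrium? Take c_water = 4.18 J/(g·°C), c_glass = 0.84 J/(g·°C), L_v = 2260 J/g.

T_f ≈ 19.8 °C

Conservation of energy gives ΣQ = 0:
latent heat released on condensation: 3.47×2260 = 7842.2
  condensed water 100 °C→T: 14.5(T − 100)
  original water: 3674.2(T − 17.4)
  cup: 77.11(T − 17.4)
3765.8 T = 7842.2 + 1450.5 + 65273 = 74566
T ≈ 19.80 °C — below 100 °C, confirming all the steam condensed.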